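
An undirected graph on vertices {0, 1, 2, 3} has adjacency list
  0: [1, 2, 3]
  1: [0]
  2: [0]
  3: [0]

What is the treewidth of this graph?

1

A width-1 tree decomposition is:
Bags: B1 = {0, 2}  B2 = {0, 1}  B3 = {0, 3}
Tree: B1–B2, B2–B3
The largest bag has 2 vertices, giving width 1; this decomposition certifies tw(G) ≤ 1. Any graph with an edge has treewidth ≥ 1, and G has the edge 0–2. The upper and lower bounds meet at 1, so that is the treewidth.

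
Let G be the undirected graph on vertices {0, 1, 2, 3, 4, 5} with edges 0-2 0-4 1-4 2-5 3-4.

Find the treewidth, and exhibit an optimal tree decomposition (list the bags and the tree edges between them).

Each bag holds 2 vertices, so the decomposition has width 1, which upper-bounds the treewidth. Since G has at least one edge (e.g. 0–2), it is not an edgeless graph, so tw(G) ≥ 1. The upper and lower bounds meet at 1, so that is the treewidth.

Treewidth 1.
Bags: B1 = {0, 2}  B2 = {0, 4}  B3 = {2, 5}  B4 = {1, 4}  B5 = {3, 4}
Tree: B1–B2, B1–B3, B2–B4, B2–B5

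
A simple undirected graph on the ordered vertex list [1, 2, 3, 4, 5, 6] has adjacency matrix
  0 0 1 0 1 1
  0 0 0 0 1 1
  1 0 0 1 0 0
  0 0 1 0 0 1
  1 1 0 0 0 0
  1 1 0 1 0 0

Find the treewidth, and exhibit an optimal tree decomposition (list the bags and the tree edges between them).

Treewidth 2.
One optimal decomposition is:
Bags: B1 = {2, 5, 6}  B2 = {1, 5, 6}  B3 = {1, 4, 6}  B4 = {1, 3, 4}
Tree: B1–B2, B2–B3, B3–B4

Each bag holds 3 vertices, so the decomposition has width 2, which upper-bounds the treewidth. For the lower bound, G contains the cycle 2–5–1–6–2, so G is not a forest; only forests have treewidth ≤ 1, hence tw(G) ≥ 2. The upper and lower bounds meet at 2, so that is the treewidth.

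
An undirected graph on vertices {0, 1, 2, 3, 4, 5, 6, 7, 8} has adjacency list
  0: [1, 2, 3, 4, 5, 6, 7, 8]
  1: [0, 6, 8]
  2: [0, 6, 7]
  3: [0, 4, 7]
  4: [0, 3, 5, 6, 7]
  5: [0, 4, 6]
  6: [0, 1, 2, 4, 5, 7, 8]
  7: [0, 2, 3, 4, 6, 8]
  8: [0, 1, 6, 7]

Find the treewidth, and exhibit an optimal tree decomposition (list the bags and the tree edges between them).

Treewidth 3.
Bags: B1 = {0, 4, 6, 7}  B2 = {0, 2, 6, 7}  B3 = {0, 4, 5, 6}  B4 = {0, 3, 4, 7}  B5 = {0, 6, 7, 8}  B6 = {0, 1, 6, 8}
Tree: B1–B2, B1–B3, B1–B4, B2–B5, B5–B6

The largest bag has 4 vertices, giving width 3; this decomposition certifies tw(G) ≤ 3. Conversely, {0, 3, 4, 7} is a clique of size 4, and the vertices of any clique must share a bag in every tree decomposition; so some bag has ≥ 4 vertices and tw(G) ≥ 3. Therefore the treewidth is 3.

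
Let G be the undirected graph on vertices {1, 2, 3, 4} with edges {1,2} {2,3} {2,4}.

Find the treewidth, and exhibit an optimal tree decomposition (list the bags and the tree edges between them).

Every bag has size at most 2, so the width is 2 − 1 = 1 and tw(G) ≤ 1. G has an edge, so its treewidth is at least 1. Therefore the treewidth is 1.

Treewidth 1.
Bags: B1 = {1, 2}  B2 = {2, 3}  B3 = {2, 4}
Tree: B1–B2, B2–B3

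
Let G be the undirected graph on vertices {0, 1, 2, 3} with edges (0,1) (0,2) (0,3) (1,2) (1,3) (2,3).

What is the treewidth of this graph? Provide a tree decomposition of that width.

A single bag containing all 4 vertices is trivially a valid decomposition of width 3. For the lower bound, the 4 vertices {0, 1, 2, 3} are pairwise adjacent, and any tree decomposition puts a clique entirely inside one bag — forcing width ≥ 3. Hence tw(G) = 3 exactly.

Treewidth 3.
Bags: B1 = {0, 1, 2, 3}
Tree: (single bag)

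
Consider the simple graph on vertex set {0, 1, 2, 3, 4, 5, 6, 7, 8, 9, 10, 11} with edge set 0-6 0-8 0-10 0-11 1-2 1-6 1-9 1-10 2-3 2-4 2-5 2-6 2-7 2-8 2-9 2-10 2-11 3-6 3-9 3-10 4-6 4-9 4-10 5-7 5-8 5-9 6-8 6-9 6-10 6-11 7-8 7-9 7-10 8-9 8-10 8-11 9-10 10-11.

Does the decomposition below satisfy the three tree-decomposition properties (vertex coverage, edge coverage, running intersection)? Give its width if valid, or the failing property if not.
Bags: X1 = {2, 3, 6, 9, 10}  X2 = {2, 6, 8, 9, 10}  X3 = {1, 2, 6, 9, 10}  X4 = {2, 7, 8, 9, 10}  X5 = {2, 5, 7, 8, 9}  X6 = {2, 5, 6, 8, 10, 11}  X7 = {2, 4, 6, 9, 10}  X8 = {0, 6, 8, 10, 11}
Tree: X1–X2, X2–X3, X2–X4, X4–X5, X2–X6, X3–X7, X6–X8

No — bags containing vertex 5 are not connected in the tree.

A tree decomposition must satisfy three properties: every vertex lies in some bag; for every edge, both endpoints lie together in some bag; and for every vertex, the bags containing it form a connected subtree. Here bags containing vertex 5 are not connected in the tree, so the decomposition is invalid.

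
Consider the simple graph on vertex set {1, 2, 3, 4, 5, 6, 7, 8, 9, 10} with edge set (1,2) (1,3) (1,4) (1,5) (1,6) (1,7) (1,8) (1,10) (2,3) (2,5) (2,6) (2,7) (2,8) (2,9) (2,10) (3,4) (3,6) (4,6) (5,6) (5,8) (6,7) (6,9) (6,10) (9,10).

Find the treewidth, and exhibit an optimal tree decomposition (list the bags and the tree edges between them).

Every bag has size at most 4, so the width is 4 − 1 = 3 and tw(G) ≤ 3. On the other hand G contains the 4-clique {1, 2, 5, 8}. A clique must lie in a single bag of any decomposition, so no decomposition can have width below 3. The upper and lower bounds meet at 3, so that is the treewidth.

Treewidth 3.
One optimal decomposition is:
Bags: B1 = {1, 2, 6, 10}  B2 = {1, 2, 3, 6}  B3 = {1, 3, 4, 6}  B4 = {1, 2, 5, 6}  B5 = {2, 6, 9, 10}  B6 = {1, 2, 5, 8}  B7 = {1, 2, 6, 7}
Tree: B1–B2, B2–B3, B1–B4, B1–B5, B4–B6, B2–B7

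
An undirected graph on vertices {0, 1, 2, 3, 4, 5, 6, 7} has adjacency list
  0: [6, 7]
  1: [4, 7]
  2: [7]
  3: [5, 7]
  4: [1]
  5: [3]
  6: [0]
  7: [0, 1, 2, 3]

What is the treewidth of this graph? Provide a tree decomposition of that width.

Each bag holds 2 vertices, so the decomposition has width 1, which upper-bounds the treewidth. Any graph with an edge has treewidth ≥ 1, and G has the edge 2–7. Therefore the treewidth is 1.

Treewidth 1.
One such decomposition:
Bags: B1 = {2, 7}  B2 = {1, 7}  B3 = {0, 7}  B4 = {3, 7}  B5 = {1, 4}  B6 = {0, 6}  B7 = {3, 5}
Tree: B1–B2, B1–B3, B2–B4, B2–B5, B3–B6, B4–B7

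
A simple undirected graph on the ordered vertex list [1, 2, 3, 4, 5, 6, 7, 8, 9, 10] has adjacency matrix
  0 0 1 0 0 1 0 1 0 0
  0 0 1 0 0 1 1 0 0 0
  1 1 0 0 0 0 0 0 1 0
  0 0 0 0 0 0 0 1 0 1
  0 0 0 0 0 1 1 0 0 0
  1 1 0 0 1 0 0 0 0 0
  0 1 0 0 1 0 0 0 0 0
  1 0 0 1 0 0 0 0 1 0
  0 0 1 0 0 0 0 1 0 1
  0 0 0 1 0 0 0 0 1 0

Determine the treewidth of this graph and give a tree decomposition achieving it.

The largest bag has 3 vertices, giving width 2; this decomposition certifies tw(G) ≤ 2. Since 10–4–8–9–10 is a cycle in G, G is not acyclic. Forests are exactly the graphs of treewidth ≤ 1, so tw(G) ≥ 2. Combining the bounds, tw(G) = 2.

Treewidth 2.
One such decomposition:
Bags: B1 = {4, 9, 10}  B2 = {4, 8, 9}  B3 = {3, 8, 9}  B4 = {1, 3, 8}  B5 = {1, 2, 3}  B6 = {1, 2, 6}  B7 = {2, 6, 7}  B8 = {5, 6, 7}
Tree: B1–B2, B2–B3, B3–B4, B4–B5, B5–B6, B6–B7, B7–B8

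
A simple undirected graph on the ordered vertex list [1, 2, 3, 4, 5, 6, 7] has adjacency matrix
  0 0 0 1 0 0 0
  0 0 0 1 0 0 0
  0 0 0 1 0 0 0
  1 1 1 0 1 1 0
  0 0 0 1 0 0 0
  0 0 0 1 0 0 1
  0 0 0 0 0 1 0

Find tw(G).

A width-1 tree decomposition is:
Bags: B1 = {3, 4}  B2 = {4, 6}  B3 = {1, 4}  B4 = {4, 5}  B5 = {6, 7}  B6 = {2, 4}
Tree: B1–B2, B2–B3, B3–B4, B2–B5, B4–B6
Each bag holds 2 vertices, so the decomposition has width 1, which upper-bounds the treewidth. Any graph with an edge has treewidth ≥ 1, and G has the edge 3–4. Hence tw(G) = 1 exactly.

1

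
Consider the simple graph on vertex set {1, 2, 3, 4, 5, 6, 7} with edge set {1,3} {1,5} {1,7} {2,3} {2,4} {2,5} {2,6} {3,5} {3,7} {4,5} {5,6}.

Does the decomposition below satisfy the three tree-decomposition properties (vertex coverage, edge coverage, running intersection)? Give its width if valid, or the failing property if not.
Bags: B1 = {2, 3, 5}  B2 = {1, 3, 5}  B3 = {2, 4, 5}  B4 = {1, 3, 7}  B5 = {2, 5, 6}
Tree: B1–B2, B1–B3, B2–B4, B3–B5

Yes; width 2.

Every vertex of G appears in some bag (union = {1, 2, 3, 4, 5, 6, 7}); every edge is covered by a bag; and for each vertex v the set of bags containing v is connected in the bag tree. The decomposition is therefore valid. The largest bag has 3 vertices, so the width is 2.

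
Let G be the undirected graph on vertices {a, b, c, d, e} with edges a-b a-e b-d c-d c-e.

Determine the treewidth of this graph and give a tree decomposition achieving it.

Every bag has size at most 3, so the width is 3 − 1 = 2 and tw(G) ≤ 2. Since b–d–c–e–a–b is a cycle in G, G is not acyclic. Forests are exactly the graphs of treewidth ≤ 1, so tw(G) ≥ 2. Therefore the treewidth is 2.

Treewidth 2.
One such decomposition:
Bags: B1 = {b, c, d}  B2 = {b, c, e}  B3 = {a, b, e}
Tree: B1–B2, B2–B3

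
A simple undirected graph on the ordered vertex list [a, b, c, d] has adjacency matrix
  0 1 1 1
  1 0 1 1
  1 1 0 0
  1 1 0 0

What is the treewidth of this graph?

A width-2 tree decomposition is:
Bags: B1 = {a, b, c}  B2 = {a, b, d}
Tree: B1–B2
The largest bag has 3 vertices, giving width 2; this decomposition certifies tw(G) ≤ 2. For the lower bound, the 3 vertices {a, b, d} are pairwise adjacent, and any tree decomposition puts a clique entirely inside one bag — forcing width ≥ 2. Therefore the treewidth is 2.

2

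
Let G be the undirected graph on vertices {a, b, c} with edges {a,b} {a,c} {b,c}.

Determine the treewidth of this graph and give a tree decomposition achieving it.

Treewidth 2.
One optimal decomposition is:
Bags: B1 = {a, b, c}
Tree: (single bag)

With just one bag of size 3, the width is 3 − 1 = 2, so tw(G) ≤ 2. Conversely, {a, b, c} is a clique of size 3, and the vertices of any clique must share a bag in every tree decomposition; so some bag has ≥ 3 vertices and tw(G) ≥ 2. Combining the bounds, tw(G) = 2.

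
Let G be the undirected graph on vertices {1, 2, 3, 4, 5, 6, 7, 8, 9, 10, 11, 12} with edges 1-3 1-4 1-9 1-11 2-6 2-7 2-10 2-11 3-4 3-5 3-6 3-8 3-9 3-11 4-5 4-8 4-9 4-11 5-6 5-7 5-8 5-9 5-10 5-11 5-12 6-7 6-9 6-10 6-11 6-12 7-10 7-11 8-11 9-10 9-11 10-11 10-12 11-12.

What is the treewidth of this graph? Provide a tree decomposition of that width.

Each bag holds 5 vertices, so the decomposition has width 4, which upper-bounds the treewidth. For the lower bound, the 5 vertices {1, 3, 4, 9, 11} are pairwise adjacent, and any tree decomposition puts a clique entirely inside one bag — forcing width ≥ 4. Combining the bounds, tw(G) = 4.

Treewidth 4.
One such decomposition:
Bags: B1 = {5, 6, 7, 10, 11}  B2 = {5, 6, 9, 10, 11}  B3 = {3, 5, 6, 9, 11}  B4 = {3, 4, 5, 9, 11}  B5 = {3, 4, 5, 8, 11}  B6 = {5, 6, 10, 11, 12}  B7 = {1, 3, 4, 9, 11}  B8 = {2, 6, 7, 10, 11}
Tree: B1–B2, B2–B3, B3–B4, B4–B5, B1–B6, B4–B7, B1–B8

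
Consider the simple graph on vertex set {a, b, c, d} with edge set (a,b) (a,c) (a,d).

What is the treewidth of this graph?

A width-1 tree decomposition is:
Bags: B1 = {a, b}  B2 = {a, c}  B3 = {a, d}
Tree: B1–B2, B2–B3
Every bag has size at most 2, so the width is 2 − 1 = 1 and tw(G) ≤ 1. G has an edge, so its treewidth is at least 1. Combining the bounds, tw(G) = 1.

1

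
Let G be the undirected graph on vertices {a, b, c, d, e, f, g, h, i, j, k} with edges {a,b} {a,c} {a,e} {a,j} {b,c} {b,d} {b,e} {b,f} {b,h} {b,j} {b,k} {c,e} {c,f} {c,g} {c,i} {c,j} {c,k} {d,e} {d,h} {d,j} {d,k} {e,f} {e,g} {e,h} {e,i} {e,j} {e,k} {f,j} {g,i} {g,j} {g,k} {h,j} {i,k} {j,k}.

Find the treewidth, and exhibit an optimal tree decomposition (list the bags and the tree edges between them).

Treewidth 4.
Bags: B1 = {b, c, e, f, j}  B2 = {b, c, e, j, k}  B3 = {b, d, e, j, k}  B4 = {c, e, g, j, k}  B5 = {c, e, g, i, k}  B6 = {b, d, e, h, j}  B7 = {a, b, c, e, j}
Tree: B1–B2, B2–B3, B2–B4, B4–B5, B3–B6, B1–B7

The largest bag has 5 vertices, giving width 4; this decomposition certifies tw(G) ≤ 4. For the lower bound, the 5 vertices {c, e, g, j, k} are pairwise adjacent, and any tree decomposition puts a clique entirely inside one bag — forcing width ≥ 4. Therefore the treewidth is 4.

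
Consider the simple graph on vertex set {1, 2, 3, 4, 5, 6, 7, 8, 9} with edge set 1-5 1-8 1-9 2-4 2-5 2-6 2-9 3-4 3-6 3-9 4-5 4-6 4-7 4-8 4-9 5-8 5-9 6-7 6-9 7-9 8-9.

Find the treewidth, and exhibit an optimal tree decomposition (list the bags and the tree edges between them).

Treewidth 3.
One optimal decomposition is:
Bags: B1 = {4, 5, 8, 9}  B2 = {2, 4, 5, 9}  B3 = {2, 4, 6, 9}  B4 = {1, 5, 8, 9}  B5 = {4, 6, 7, 9}  B6 = {3, 4, 6, 9}
Tree: B1–B2, B2–B3, B1–B4, B3–B5, B3–B6

Every bag has size at most 4, so the width is 4 − 1 = 3 and tw(G) ≤ 3. For the lower bound, the 4 vertices {1, 5, 8, 9} are pairwise adjacent, and any tree decomposition puts a clique entirely inside one bag — forcing width ≥ 3. Combining the bounds, tw(G) = 3.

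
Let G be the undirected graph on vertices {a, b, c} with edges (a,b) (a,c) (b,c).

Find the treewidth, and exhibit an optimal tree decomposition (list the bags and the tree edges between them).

Treewidth 2.
Bags: B1 = {a, b, c}
Tree: (single bag)

With just one bag of size 3, the width is 3 − 1 = 2, so tw(G) ≤ 2. For the lower bound, the 3 vertices {a, b, c} are pairwise adjacent, and any tree decomposition puts a clique entirely inside one bag — forcing width ≥ 2. Hence tw(G) = 2 exactly.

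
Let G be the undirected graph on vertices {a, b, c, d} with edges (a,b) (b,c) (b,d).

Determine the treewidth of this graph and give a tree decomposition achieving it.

Every bag has size at most 2, so the width is 2 − 1 = 1 and tw(G) ≤ 1. G has an edge, so its treewidth is at least 1. Hence tw(G) = 1 exactly.

Treewidth 1.
One optimal decomposition is:
Bags: B1 = {a, b}  B2 = {b, d}  B3 = {b, c}
Tree: B1–B2, B2–B3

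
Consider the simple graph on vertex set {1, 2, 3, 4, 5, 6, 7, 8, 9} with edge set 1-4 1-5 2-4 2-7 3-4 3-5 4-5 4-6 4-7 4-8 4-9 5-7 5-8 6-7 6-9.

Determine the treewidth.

A width-2 tree decomposition is:
Bags: B1 = {3, 4, 5}  B2 = {4, 5, 7}  B3 = {4, 6, 7}  B4 = {2, 4, 7}  B5 = {4, 5, 8}  B6 = {1, 4, 5}  B7 = {4, 6, 9}
Tree: B1–B2, B2–B3, B2–B4, B2–B5, B5–B6, B3–B7
Every bag has size at most 3, so the width is 3 − 1 = 2 and tw(G) ≤ 2. Conversely, {4, 6, 9} is a clique of size 3, and the vertices of any clique must share a bag in every tree decomposition; so some bag has ≥ 3 vertices and tw(G) ≥ 2. Therefore the treewidth is 2.

2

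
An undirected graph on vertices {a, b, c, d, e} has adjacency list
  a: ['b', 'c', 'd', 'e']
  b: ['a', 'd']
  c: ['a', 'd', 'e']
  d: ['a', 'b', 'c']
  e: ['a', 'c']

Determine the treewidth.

2

A width-2 tree decomposition is:
Bags: B1 = {a, c, d}  B2 = {a, b, d}  B3 = {a, c, e}
Tree: B1–B2, B1–B3
Every bag has size at most 3, so the width is 3 − 1 = 2 and tw(G) ≤ 2. Conversely, {a, c, d} is a clique of size 3, and the vertices of any clique must share a bag in every tree decomposition; so some bag has ≥ 3 vertices and tw(G) ≥ 2. Therefore the treewidth is 2.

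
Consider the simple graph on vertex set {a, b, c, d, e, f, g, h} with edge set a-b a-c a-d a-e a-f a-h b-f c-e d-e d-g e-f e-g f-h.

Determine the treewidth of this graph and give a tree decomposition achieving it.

The largest bag has 3 vertices, giving width 2; this decomposition certifies tw(G) ≤ 2. On the other hand G contains the 3-clique {d, e, g}. A clique must lie in a single bag of any decomposition, so no decomposition can have width below 2. Combining the bounds, tw(G) = 2.

Treewidth 2.
One optimal decomposition is:
Bags: B1 = {a, d, e}  B2 = {a, e, f}  B3 = {d, e, g}  B4 = {a, b, f}  B5 = {a, f, h}  B6 = {a, c, e}
Tree: B1–B2, B1–B3, B2–B4, B2–B5, B2–B6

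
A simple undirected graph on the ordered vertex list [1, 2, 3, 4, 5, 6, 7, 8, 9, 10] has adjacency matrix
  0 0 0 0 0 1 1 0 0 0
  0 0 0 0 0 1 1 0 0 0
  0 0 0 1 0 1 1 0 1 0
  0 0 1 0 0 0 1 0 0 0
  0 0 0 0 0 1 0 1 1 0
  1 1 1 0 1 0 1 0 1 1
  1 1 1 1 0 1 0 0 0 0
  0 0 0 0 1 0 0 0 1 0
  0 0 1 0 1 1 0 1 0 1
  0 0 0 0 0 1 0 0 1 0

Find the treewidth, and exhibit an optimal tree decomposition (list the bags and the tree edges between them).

Every bag has size at most 3, so the width is 3 − 1 = 2 and tw(G) ≤ 2. Conversely, {5, 8, 9} is a clique of size 3, and the vertices of any clique must share a bag in every tree decomposition; so some bag has ≥ 3 vertices and tw(G) ≥ 2. Combining the bounds, tw(G) = 2.

Treewidth 2.
One such decomposition:
Bags: B1 = {2, 6, 7}  B2 = {3, 6, 7}  B3 = {1, 6, 7}  B4 = {3, 6, 9}  B5 = {6, 9, 10}  B6 = {5, 6, 9}  B7 = {5, 8, 9}  B8 = {3, 4, 7}
Tree: B1–B2, B1–B3, B2–B4, B4–B5, B4–B6, B6–B7, B2–B8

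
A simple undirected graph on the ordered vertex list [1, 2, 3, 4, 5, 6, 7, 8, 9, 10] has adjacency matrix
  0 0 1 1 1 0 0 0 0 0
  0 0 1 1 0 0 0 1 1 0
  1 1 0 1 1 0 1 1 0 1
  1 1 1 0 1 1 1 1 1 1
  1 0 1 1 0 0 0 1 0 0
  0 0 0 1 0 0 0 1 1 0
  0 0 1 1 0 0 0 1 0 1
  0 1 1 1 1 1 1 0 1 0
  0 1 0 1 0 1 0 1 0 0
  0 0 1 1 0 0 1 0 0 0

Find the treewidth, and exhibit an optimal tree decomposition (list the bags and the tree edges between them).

The largest bag has 4 vertices, giving width 3; this decomposition certifies tw(G) ≤ 3. For the lower bound, the 4 vertices {2, 4, 8, 9} are pairwise adjacent, and any tree decomposition puts a clique entirely inside one bag — forcing width ≥ 3. Hence tw(G) = 3 exactly.

Treewidth 3.
One such decomposition:
Bags: B1 = {2, 4, 8, 9}  B2 = {2, 3, 4, 8}  B3 = {4, 6, 8, 9}  B4 = {3, 4, 7, 8}  B5 = {3, 4, 5, 8}  B6 = {3, 4, 7, 10}  B7 = {1, 3, 4, 5}
Tree: B1–B2, B1–B3, B2–B4, B4–B5, B4–B6, B5–B7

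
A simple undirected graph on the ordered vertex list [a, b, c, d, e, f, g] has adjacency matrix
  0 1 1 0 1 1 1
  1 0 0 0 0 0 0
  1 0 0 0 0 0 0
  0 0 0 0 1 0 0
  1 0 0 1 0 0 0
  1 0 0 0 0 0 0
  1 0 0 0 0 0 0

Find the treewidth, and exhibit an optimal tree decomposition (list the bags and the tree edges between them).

The largest bag has 2 vertices, giving width 1; this decomposition certifies tw(G) ≤ 1. G has an edge, so its treewidth is at least 1. The upper and lower bounds meet at 1, so that is the treewidth.

Treewidth 1.
One such decomposition:
Bags: B1 = {a, g}  B2 = {a, f}  B3 = {a, b}  B4 = {a, e}  B5 = {a, c}  B6 = {d, e}
Tree: B1–B2, B2–B3, B2–B4, B3–B5, B4–B6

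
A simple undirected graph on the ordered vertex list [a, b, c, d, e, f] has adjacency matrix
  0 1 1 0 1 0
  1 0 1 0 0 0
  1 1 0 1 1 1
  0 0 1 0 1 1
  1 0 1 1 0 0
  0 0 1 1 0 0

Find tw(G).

2

A width-2 tree decomposition is:
Bags: B1 = {c, d, f}  B2 = {c, d, e}  B3 = {a, c, e}  B4 = {a, b, c}
Tree: B1–B2, B2–B3, B3–B4
Each bag holds 3 vertices, so the decomposition has width 2, which upper-bounds the treewidth. For the lower bound, the 3 vertices {c, d, e} are pairwise adjacent, and any tree decomposition puts a clique entirely inside one bag — forcing width ≥ 2. Therefore the treewidth is 2.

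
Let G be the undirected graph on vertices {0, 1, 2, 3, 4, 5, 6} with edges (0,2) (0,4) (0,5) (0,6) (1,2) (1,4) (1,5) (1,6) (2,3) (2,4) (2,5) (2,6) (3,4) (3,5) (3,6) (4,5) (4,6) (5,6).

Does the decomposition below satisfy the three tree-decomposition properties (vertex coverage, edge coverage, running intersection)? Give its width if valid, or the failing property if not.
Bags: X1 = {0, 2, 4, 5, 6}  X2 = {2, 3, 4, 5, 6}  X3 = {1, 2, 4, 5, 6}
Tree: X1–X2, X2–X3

Yes; width 4.

Every vertex of G appears in some bag (union = {0, 1, 2, 3, 4, 5, 6}); every edge is covered by a bag; and for each vertex v the set of bags containing v is connected in the bag tree. The decomposition is therefore valid. The largest bag has 5 vertices, so the width is 4.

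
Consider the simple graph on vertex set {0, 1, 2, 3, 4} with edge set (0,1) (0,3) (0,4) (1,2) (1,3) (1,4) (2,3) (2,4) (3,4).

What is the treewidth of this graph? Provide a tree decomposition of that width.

The largest bag has 4 vertices, giving width 3; this decomposition certifies tw(G) ≤ 3. Conversely, {0, 1, 3, 4} is a clique of size 4, and the vertices of any clique must share a bag in every tree decomposition; so some bag has ≥ 4 vertices and tw(G) ≥ 3. Combining the bounds, tw(G) = 3.

Treewidth 3.
Bags: B1 = {1, 2, 3, 4}  B2 = {0, 1, 3, 4}
Tree: B1–B2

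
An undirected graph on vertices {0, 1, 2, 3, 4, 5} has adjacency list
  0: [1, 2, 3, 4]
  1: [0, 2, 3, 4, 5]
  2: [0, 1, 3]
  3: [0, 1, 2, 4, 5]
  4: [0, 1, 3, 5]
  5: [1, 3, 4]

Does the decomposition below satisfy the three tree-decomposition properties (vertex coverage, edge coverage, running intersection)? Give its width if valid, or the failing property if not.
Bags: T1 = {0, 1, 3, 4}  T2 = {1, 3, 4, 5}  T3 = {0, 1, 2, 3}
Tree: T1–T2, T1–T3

Yes; width 3.

Vertex coverage: the bags together contain {0, 1, 2, 3, 4, 5}, the full vertex set. Edge coverage: each edge of G has both endpoints in at least one bag. Running intersection: for every vertex, the bags containing it form a connected subtree. All three properties hold, so this is a valid tree decomposition of width max|bag| − 1 = 3, and hence tw(G) ≤ 3.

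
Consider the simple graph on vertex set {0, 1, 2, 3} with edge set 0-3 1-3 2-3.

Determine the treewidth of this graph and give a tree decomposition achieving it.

Treewidth 1.
One such decomposition:
Bags: B1 = {2, 3}  B2 = {0, 3}  B3 = {1, 3}
Tree: B1–B2, B1–B3

Every bag has size at most 2, so the width is 2 − 1 = 1 and tw(G) ≤ 1. Any graph with an edge has treewidth ≥ 1, and G has the edge 3–2. The upper and lower bounds meet at 1, so that is the treewidth.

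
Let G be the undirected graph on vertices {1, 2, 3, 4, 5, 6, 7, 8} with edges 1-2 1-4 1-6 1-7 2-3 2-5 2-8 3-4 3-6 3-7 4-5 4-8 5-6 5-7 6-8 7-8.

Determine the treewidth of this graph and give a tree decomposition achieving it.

Every bag has size at most 5, so the width is 5 − 1 = 4 and tw(G) ≤ 4. For the lower bound: the 5 vertex sets {3,6}, {5,7}, {2,8}, {4}, {1} are disjoint, each induces a connected subgraph, and every pair is joined by at least one edge of G. Contracting each set to a single vertex therefore yields K_{5} as a minor, and since treewidth is minor-monotone, tw(G) ≥ tw(K_{5}) = 4. Therefore the treewidth is 4.

Treewidth 4.
One such decomposition:
Bags: B1 = {2, 3, 4, 6, 7}  B2 = {2, 4, 5, 6, 7}  B3 = {2, 4, 6, 7, 8}  B4 = {1, 2, 4, 6, 7}
Tree: B1–B2, B2–B3, B3–B4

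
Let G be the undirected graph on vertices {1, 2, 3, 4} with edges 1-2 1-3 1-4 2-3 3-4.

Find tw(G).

A width-2 tree decomposition is:
Bags: B1 = {1, 3, 4}  B2 = {1, 2, 3}
Tree: B1–B2
Each bag holds 3 vertices, so the decomposition has width 2, which upper-bounds the treewidth. Conversely, {1, 2, 3} is a clique of size 3, and the vertices of any clique must share a bag in every tree decomposition; so some bag has ≥ 3 vertices and tw(G) ≥ 2. Combining the bounds, tw(G) = 2.

2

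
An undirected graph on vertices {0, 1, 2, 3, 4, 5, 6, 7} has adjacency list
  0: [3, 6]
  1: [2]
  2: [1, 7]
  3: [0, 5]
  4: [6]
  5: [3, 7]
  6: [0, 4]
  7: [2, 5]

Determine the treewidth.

A width-1 tree decomposition is:
Bags: B1 = {4, 6}  B2 = {0, 6}  B3 = {0, 3}  B4 = {3, 5}  B5 = {5, 7}  B6 = {2, 7}  B7 = {1, 2}
Tree: B1–B2, B2–B3, B3–B4, B4–B5, B5–B6, B6–B7
Every bag has size at most 2, so the width is 2 − 1 = 1 and tw(G) ≤ 1. Since G has at least one edge (e.g. 4–6), it is not an edgeless graph, so tw(G) ≥ 1. Hence tw(G) = 1 exactly.

1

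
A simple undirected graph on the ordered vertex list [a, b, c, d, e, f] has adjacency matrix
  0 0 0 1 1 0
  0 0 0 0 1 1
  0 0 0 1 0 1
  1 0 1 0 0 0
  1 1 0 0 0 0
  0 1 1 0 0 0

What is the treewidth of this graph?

2

A width-2 tree decomposition is:
Bags: B1 = {b, e, f}  B2 = {c, e, f}  B3 = {c, d, e}  B4 = {a, d, e}
Tree: B1–B2, B2–B3, B3–B4
Each bag holds 3 vertices, so the decomposition has width 2, which upper-bounds the treewidth. The edges e–b–f–c–d–a–e form a cycle, so G is not a tree and its treewidth is at least 2. Hence tw(G) = 2 exactly.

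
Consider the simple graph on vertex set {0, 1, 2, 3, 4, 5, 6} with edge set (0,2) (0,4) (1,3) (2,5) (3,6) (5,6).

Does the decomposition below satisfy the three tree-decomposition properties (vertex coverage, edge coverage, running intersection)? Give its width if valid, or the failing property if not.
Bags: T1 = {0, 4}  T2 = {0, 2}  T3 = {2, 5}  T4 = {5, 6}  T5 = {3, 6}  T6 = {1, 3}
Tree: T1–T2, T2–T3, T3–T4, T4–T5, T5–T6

Vertex coverage: the bags together contain {0, 1, 2, 3, 4, 5, 6}, the full vertex set. Edge coverage: each edge of G has both endpoints in at least one bag. Running intersection: for every vertex, the bags containing it form a connected subtree. All three properties hold, so this is a valid tree decomposition of width max|bag| − 1 = 1, and hence tw(G) ≤ 1.

Yes; width 1.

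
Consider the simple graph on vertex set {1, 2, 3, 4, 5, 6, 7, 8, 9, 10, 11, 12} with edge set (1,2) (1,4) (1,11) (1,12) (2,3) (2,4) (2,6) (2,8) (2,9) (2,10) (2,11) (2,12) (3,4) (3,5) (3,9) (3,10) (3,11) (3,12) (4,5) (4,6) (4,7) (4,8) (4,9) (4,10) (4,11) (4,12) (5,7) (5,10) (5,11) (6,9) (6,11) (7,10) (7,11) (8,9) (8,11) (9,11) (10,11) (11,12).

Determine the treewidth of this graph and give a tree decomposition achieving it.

Treewidth 4.
One such decomposition:
Bags: B1 = {2, 3, 4, 9, 11}  B2 = {2, 3, 4, 10, 11}  B3 = {2, 3, 4, 11, 12}  B4 = {3, 4, 5, 10, 11}  B5 = {4, 5, 7, 10, 11}  B6 = {2, 4, 6, 9, 11}  B7 = {1, 2, 4, 11, 12}  B8 = {2, 4, 8, 9, 11}
Tree: B1–B2, B2–B3, B2–B4, B4–B5, B1–B6, B3–B7, B6–B8

Each bag holds 5 vertices, so the decomposition has width 4, which upper-bounds the treewidth. Conversely, {2, 4, 8, 9, 11} is a clique of size 5, and the vertices of any clique must share a bag in every tree decomposition; so some bag has ≥ 5 vertices and tw(G) ≥ 4. Combining the bounds, tw(G) = 4.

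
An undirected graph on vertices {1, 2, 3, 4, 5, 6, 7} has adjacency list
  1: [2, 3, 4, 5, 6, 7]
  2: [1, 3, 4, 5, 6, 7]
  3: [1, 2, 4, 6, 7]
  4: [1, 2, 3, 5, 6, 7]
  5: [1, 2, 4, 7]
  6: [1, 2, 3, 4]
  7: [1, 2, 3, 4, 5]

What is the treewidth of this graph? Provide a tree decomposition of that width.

Treewidth 4.
One optimal decomposition is:
Bags: B1 = {1, 2, 3, 4, 6}  B2 = {1, 2, 3, 4, 7}  B3 = {1, 2, 4, 5, 7}
Tree: B1–B2, B2–B3

Each bag holds 5 vertices, so the decomposition has width 4, which upper-bounds the treewidth. On the other hand G contains the 5-clique {1, 2, 3, 4, 6}. A clique must lie in a single bag of any decomposition, so no decomposition can have width below 4. Hence tw(G) = 4 exactly.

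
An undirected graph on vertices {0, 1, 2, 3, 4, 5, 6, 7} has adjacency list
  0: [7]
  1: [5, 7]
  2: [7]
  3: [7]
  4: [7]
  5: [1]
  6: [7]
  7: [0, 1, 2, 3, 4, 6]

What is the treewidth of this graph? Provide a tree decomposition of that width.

Treewidth 1.
One such decomposition:
Bags: B1 = {1, 7}  B2 = {0, 7}  B3 = {6, 7}  B4 = {2, 7}  B5 = {4, 7}  B6 = {1, 5}  B7 = {3, 7}
Tree: B1–B2, B2–B3, B2–B4, B1–B5, B1–B6, B1–B7

Each bag holds 2 vertices, so the decomposition has width 1, which upper-bounds the treewidth. Any graph with an edge has treewidth ≥ 1, and G has the edge 1–7. The upper and lower bounds meet at 1, so that is the treewidth.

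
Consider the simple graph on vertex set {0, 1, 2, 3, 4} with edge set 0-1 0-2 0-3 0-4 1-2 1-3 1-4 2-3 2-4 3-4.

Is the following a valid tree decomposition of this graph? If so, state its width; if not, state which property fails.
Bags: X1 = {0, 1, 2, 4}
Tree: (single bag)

A tree decomposition must satisfy three properties: every vertex lies in some bag; for every edge, both endpoints lie together in some bag; and for every vertex, the bags containing it form a connected subtree. Here vertex 3 appears in no bag, so the decomposition is invalid.

No — vertex 3 appears in no bag.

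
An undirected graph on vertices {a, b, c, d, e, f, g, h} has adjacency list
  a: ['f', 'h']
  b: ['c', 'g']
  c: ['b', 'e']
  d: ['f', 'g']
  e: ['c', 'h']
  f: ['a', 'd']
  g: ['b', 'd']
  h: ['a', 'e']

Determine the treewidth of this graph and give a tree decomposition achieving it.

Every bag has size at most 3, so the width is 3 − 1 = 2 and tw(G) ≤ 2. The edges f–d–g–b–c–e–h–a–f form a cycle, so G is not a tree and its treewidth is at least 2. The upper and lower bounds meet at 2, so that is the treewidth.

Treewidth 2.
Bags: B1 = {d, f, g}  B2 = {b, f, g}  B3 = {b, c, f}  B4 = {c, e, f}  B5 = {e, f, h}  B6 = {a, f, h}
Tree: B1–B2, B2–B3, B3–B4, B4–B5, B5–B6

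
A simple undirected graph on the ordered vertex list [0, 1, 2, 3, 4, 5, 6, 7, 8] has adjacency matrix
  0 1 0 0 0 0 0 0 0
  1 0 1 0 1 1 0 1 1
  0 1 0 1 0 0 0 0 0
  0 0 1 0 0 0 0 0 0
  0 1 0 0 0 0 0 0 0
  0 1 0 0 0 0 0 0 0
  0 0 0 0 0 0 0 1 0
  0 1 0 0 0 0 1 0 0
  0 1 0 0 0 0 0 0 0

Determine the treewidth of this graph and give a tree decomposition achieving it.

Treewidth 1.
One such decomposition:
Bags: B1 = {1, 2}  B2 = {1, 4}  B3 = {0, 1}  B4 = {1, 7}  B5 = {6, 7}  B6 = {1, 8}  B7 = {2, 3}  B8 = {1, 5}
Tree: B1–B2, B2–B3, B3–B4, B4–B5, B1–B6, B1–B7, B1–B8

The largest bag has 2 vertices, giving width 1; this decomposition certifies tw(G) ≤ 1. Since G has at least one edge (e.g. 1–2), it is not an edgeless graph, so tw(G) ≥ 1. Therefore the treewidth is 1.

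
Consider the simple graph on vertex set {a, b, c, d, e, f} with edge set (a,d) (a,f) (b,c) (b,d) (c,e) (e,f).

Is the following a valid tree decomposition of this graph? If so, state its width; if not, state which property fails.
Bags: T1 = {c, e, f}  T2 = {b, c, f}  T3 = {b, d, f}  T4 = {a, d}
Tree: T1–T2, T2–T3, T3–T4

No — edge (f,a) lies in no bag.

A tree decomposition must satisfy three properties: every vertex lies in some bag; for every edge, both endpoints lie together in some bag; and for every vertex, the bags containing it form a connected subtree. Here edge (f,a) lies in no bag, so the decomposition is invalid.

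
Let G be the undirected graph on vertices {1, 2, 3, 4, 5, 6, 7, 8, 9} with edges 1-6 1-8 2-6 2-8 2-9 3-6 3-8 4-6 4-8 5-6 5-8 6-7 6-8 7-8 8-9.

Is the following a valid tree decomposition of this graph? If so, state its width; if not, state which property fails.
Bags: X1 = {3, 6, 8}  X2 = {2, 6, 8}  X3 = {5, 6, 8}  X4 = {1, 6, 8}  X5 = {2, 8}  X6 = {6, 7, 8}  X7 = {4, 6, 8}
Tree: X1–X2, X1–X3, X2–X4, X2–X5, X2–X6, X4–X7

No — vertex 9 appears in no bag.

A tree decomposition must satisfy three properties: every vertex lies in some bag; for every edge, both endpoints lie together in some bag; and for every vertex, the bags containing it form a connected subtree. Here vertex 9 appears in no bag, so the decomposition is invalid.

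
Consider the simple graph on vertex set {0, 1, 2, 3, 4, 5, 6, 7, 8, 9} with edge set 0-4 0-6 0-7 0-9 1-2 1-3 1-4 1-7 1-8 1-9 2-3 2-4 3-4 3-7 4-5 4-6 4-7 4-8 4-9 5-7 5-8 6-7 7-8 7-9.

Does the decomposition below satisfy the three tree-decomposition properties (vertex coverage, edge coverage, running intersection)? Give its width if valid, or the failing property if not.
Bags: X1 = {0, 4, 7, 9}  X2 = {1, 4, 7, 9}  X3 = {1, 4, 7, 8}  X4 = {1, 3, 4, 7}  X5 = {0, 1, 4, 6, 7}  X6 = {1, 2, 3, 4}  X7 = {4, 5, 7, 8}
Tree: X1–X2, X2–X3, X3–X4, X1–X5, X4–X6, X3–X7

A tree decomposition must satisfy three properties: every vertex lies in some bag; for every edge, both endpoints lie together in some bag; and for every vertex, the bags containing it form a connected subtree. Here bags containing vertex 1 are not connected in the tree, so the decomposition is invalid.

No — bags containing vertex 1 are not connected in the tree.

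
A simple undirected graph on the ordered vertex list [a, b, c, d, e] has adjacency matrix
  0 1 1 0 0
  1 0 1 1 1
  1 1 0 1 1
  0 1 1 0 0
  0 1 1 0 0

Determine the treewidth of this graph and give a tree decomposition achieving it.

Each bag holds 3 vertices, so the decomposition has width 2, which upper-bounds the treewidth. On the other hand G contains the 3-clique {b, c, d}. A clique must lie in a single bag of any decomposition, so no decomposition can have width below 2. Combining the bounds, tw(G) = 2.

Treewidth 2.
One such decomposition:
Bags: B1 = {b, c, d}  B2 = {b, c, e}  B3 = {a, b, c}
Tree: B1–B2, B2–B3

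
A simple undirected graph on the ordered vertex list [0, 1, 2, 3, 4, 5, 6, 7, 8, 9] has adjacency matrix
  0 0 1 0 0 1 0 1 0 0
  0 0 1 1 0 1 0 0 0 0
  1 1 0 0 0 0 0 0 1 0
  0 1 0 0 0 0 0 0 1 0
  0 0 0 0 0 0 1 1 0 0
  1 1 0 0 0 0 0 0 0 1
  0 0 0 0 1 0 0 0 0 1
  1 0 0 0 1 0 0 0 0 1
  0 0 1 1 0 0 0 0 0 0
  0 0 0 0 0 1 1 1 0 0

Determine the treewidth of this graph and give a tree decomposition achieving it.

The largest bag has 3 vertices, giving width 2; this decomposition certifies tw(G) ≤ 2. The edges 6–4–7–9–6 form a cycle, so G is not a tree and its treewidth is at least 2. Therefore the treewidth is 2.

Treewidth 2.
One optimal decomposition is:
Bags: B1 = {4, 6, 9}  B2 = {4, 7, 9}  B3 = {5, 7, 9}  B4 = {0, 5, 7}  B5 = {0, 1, 5}  B6 = {0, 1, 2}  B7 = {1, 2, 3}  B8 = {2, 3, 8}
Tree: B1–B2, B2–B3, B3–B4, B4–B5, B5–B6, B6–B7, B7–B8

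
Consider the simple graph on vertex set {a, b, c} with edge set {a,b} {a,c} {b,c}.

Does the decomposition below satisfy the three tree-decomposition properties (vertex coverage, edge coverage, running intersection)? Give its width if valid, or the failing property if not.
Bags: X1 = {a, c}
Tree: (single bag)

No — vertex b appears in no bag.

A tree decomposition must satisfy three properties: every vertex lies in some bag; for every edge, both endpoints lie together in some bag; and for every vertex, the bags containing it form a connected subtree. Here vertex b appears in no bag, so the decomposition is invalid.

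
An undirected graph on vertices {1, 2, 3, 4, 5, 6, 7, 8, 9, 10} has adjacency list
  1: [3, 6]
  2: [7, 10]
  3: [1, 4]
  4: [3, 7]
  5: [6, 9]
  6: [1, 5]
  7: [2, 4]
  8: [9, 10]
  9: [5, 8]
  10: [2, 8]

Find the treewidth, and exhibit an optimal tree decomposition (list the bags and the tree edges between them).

Treewidth 2.
One optimal decomposition is:
Bags: B1 = {1, 5, 6}  B2 = {1, 3, 5}  B3 = {3, 4, 5}  B4 = {4, 5, 7}  B5 = {2, 5, 7}  B6 = {2, 5, 10}  B7 = {5, 8, 10}  B8 = {5, 8, 9}
Tree: B1–B2, B2–B3, B3–B4, B4–B5, B5–B6, B6–B7, B7–B8

Each bag holds 3 vertices, so the decomposition has width 2, which upper-bounds the treewidth. The edges 5–6–1–3–4–7–2–10–8–9–5 form a cycle, so G is not a tree and its treewidth is at least 2. The upper and lower bounds meet at 2, so that is the treewidth.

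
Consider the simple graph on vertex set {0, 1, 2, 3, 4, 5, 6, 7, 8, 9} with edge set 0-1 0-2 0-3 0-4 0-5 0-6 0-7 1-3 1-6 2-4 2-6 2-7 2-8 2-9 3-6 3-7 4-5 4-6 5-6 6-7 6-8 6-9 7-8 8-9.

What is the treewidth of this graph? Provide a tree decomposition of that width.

Treewidth 3.
Bags: B1 = {2, 6, 7, 8}  B2 = {0, 2, 6, 7}  B3 = {0, 2, 4, 6}  B4 = {0, 4, 5, 6}  B5 = {2, 6, 8, 9}  B6 = {0, 3, 6, 7}  B7 = {0, 1, 3, 6}
Tree: B1–B2, B2–B3, B3–B4, B1–B5, B2–B6, B6–B7

Each bag holds 4 vertices, so the decomposition has width 3, which upper-bounds the treewidth. Conversely, {0, 1, 3, 6} is a clique of size 4, and the vertices of any clique must share a bag in every tree decomposition; so some bag has ≥ 4 vertices and tw(G) ≥ 3. Combining the bounds, tw(G) = 3.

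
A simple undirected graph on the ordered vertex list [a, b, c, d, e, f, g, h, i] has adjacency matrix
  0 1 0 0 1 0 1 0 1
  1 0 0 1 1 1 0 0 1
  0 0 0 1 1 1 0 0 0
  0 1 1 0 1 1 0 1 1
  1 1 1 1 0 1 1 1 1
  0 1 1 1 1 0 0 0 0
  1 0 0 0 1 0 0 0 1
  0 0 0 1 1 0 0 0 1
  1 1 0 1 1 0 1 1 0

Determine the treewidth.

A width-3 tree decomposition is:
Bags: B1 = {b, d, e, i}  B2 = {d, e, h, i}  B3 = {a, b, e, i}  B4 = {b, d, e, f}  B5 = {a, e, g, i}  B6 = {c, d, e, f}
Tree: B1–B2, B1–B3, B1–B4, B3–B5, B4–B6
The largest bag has 4 vertices, giving width 3; this decomposition certifies tw(G) ≤ 3. Conversely, {d, e, h, i} is a clique of size 4, and the vertices of any clique must share a bag in every tree decomposition; so some bag has ≥ 4 vertices and tw(G) ≥ 3. The upper and lower bounds meet at 3, so that is the treewidth.

3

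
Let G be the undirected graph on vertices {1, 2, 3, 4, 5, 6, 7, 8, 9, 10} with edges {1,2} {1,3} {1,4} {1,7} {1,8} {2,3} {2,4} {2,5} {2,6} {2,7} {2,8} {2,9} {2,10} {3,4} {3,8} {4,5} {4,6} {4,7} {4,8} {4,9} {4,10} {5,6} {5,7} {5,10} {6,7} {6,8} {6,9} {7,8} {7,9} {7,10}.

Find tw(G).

A width-4 tree decomposition is:
Bags: B1 = {2, 4, 6, 7, 9}  B2 = {2, 4, 6, 7, 8}  B3 = {2, 4, 5, 6, 7}  B4 = {2, 4, 5, 7, 10}  B5 = {1, 2, 4, 7, 8}  B6 = {1, 2, 3, 4, 8}
Tree: B1–B2, B2–B3, B3–B4, B2–B5, B5–B6
The largest bag has 5 vertices, giving width 4; this decomposition certifies tw(G) ≤ 4. For the lower bound, the 5 vertices {1, 2, 3, 4, 8} are pairwise adjacent, and any tree decomposition puts a clique entirely inside one bag — forcing width ≥ 4. Hence tw(G) = 4 exactly.

4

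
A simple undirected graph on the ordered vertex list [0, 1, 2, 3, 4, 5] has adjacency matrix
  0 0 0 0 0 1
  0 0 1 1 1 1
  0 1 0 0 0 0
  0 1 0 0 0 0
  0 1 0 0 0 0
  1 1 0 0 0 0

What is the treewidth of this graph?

1

A width-1 tree decomposition is:
Bags: B1 = {1, 4}  B2 = {1, 5}  B3 = {1, 3}  B4 = {1, 2}  B5 = {0, 5}
Tree: B1–B2, B1–B3, B1–B4, B2–B5
The largest bag has 2 vertices, giving width 1; this decomposition certifies tw(G) ≤ 1. Any graph with an edge has treewidth ≥ 1, and G has the edge 4–1. Therefore the treewidth is 1.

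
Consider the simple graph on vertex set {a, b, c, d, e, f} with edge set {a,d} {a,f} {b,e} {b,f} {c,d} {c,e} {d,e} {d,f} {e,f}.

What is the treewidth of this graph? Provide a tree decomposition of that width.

Treewidth 2.
One optimal decomposition is:
Bags: B1 = {c, d, e}  B2 = {d, e, f}  B3 = {b, e, f}  B4 = {a, d, f}
Tree: B1–B2, B2–B3, B2–B4

Each bag holds 3 vertices, so the decomposition has width 2, which upper-bounds the treewidth. On the other hand G contains the 3-clique {c, d, e}. A clique must lie in a single bag of any decomposition, so no decomposition can have width below 2. Combining the bounds, tw(G) = 2.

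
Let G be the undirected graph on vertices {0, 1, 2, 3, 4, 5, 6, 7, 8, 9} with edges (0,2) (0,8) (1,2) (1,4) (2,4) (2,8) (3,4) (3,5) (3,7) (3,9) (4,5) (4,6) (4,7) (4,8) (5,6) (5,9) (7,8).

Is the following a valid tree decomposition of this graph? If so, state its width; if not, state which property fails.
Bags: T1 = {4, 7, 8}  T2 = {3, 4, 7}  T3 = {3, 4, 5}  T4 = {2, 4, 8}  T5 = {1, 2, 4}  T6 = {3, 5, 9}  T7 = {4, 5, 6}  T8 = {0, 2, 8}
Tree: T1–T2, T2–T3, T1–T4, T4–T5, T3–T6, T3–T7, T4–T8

Yes; width 2.

Every vertex of G appears in some bag (union = {0, 1, 2, 3, 4, 5, 6, 7, 8, 9}); every edge is covered by a bag; and for each vertex v the set of bags containing v is connected in the bag tree. The decomposition is therefore valid. The largest bag has 3 vertices, so the width is 2.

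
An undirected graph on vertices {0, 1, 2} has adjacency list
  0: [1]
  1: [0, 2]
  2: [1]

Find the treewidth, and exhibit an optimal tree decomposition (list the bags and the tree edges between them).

Every bag has size at most 2, so the width is 2 − 1 = 1 and tw(G) ≤ 1. G has an edge, so its treewidth is at least 1. Combining the bounds, tw(G) = 1.

Treewidth 1.
One optimal decomposition is:
Bags: B1 = {1, 2}  B2 = {0, 1}
Tree: B1–B2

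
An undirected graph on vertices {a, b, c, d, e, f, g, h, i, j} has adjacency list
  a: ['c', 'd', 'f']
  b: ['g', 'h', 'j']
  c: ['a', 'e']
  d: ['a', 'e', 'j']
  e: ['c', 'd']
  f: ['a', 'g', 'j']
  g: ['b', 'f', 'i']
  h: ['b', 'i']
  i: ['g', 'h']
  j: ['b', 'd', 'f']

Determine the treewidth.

A width-2 tree decomposition is:
Bags: B1 = {c, d, e}  B2 = {a, c, d}  B3 = {a, d, j}  B4 = {a, f, j}  B5 = {b, f, j}  B6 = {b, f, g}  B7 = {b, g, h}  B8 = {g, h, i}
Tree: B1–B2, B2–B3, B3–B4, B4–B5, B5–B6, B6–B7, B7–B8
Each bag holds 3 vertices, so the decomposition has width 2, which upper-bounds the treewidth. For the lower bound, G contains the cycle e–c–a–d–e, so G is not a forest; only forests have treewidth ≤ 1, hence tw(G) ≥ 2. The upper and lower bounds meet at 2, so that is the treewidth.

2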